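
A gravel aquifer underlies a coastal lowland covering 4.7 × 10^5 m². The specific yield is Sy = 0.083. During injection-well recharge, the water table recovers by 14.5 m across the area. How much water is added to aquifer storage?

ΔV = Sy × A × Δh = 0.083 × 4.7 × 10^5 m² × 14.5 m = 5.656 × 10^5 m³

ΔV ≈ 5.66 × 10^5 m³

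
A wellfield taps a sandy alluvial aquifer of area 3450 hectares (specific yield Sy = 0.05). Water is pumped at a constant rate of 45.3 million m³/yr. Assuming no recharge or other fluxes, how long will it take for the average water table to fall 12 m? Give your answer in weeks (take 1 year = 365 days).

t ≈ 23.8 weeks

A = 3450 hectares = 3.45 × 10^7 m²
ΔV = Sy × A × Δh = 0.05 × 3.45 × 10^7 × 12 = 2.07 × 10^7 m³
Q = 45.3 million m³/yr = 1.241 × 10^5 m³/d
t = ΔV / Q = 2.07 × 10^7 m³ / 1.241 × 10^5 m³/d = 166.8 d
t = 166.8 d ≈ 23.83 weeks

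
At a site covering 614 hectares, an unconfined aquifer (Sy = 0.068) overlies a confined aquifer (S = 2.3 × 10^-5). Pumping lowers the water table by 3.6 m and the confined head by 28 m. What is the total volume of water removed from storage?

ΔV ≈ 1.51 × 10^6 m³

A = 614 hectares = 6.14 × 10^6 m²
Unconfined: ΔV_u = Sy × A × Δh_u = 0.068 × 6.14 × 10^6 × 3.6 = 1.503 × 10^6 m³
Confined: ΔV_c = S × A × Δh_c = 2.3 × 10^-5 × 6.14 × 10^6 × 28 = 3954 m³
Total ΔV = 1.503 × 10^6 + 3954 = 1.507 × 10^6 m³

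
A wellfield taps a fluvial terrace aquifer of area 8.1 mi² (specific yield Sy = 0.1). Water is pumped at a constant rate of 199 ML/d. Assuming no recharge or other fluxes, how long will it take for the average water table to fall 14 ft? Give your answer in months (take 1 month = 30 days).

t ≈ 1.5 months

A = 8.1 mi² = 2.098 × 10^7 m²
Δh = 14 ft = 4.267 m
ΔV = Sy × A × Δh = 0.1 × 2.098 × 10^7 × 4.267 = 8.952 × 10^6 m³
Q = 199 ML/d = 1.99 × 10^5 m³/d
t = ΔV / Q = 8.952 × 10^6 m³ / 1.99 × 10^5 m³/d = 44.99 d
t = 44.99 d ≈ 1.5 months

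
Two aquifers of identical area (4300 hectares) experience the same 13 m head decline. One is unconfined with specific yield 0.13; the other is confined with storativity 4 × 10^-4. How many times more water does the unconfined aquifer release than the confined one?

ΔV_u / ΔV_c ≈ 325

A = 4300 hectares = 4.3 × 10^7 m²
Unconfined: ΔV_u = Sy × A × Δh = 0.13 × 4.3 × 10^7 × 13 = 7.267 × 10^7 m³
Confined: ΔV_c = S × A × Δh = 4 × 10^-4 × 4.3 × 10^7 × 13 = 2.236 × 10^5 m³
Ratio = ΔV_u / ΔV_c = Sy / S = 0.13 / 4 × 10^-4 = 325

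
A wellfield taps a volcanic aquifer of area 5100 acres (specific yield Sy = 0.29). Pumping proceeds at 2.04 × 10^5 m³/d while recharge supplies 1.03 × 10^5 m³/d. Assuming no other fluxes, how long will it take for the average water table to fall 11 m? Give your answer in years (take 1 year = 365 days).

A = 5100 acres = 2.064 × 10^7 m²
ΔV = Sy × A × Δh = 0.29 × 2.064 × 10^7 × 11 = 6.584 × 10^7 m³
Net withdrawal = 2.04 × 10^5 − 1.03 × 10^5 = 1.01 × 10^5 m³/d
t = ΔV / Q = 6.584 × 10^7 m³ / 1.01 × 10^5 m³/d = 651.9 d
t = 651.9 d ≈ 1.786 years

t ≈ 1.79 years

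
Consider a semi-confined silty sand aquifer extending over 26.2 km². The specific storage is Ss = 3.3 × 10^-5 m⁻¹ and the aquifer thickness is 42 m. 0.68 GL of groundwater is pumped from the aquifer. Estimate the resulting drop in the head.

S = Ss × b = 3.3 × 10^-5 m⁻¹ × 42 m = 1.386 × 10^-3
A = 26.2 km² = 2.62 × 10^7 m²
ΔV = 0.68 GL = 6.8 × 10^5 m³
Δh = ΔV / (S × A) = 6.8 × 10^5 m³ / (0.001386 × 2.62 × 10^7 m²) = 18.73 m

Δh ≈ 18.7 m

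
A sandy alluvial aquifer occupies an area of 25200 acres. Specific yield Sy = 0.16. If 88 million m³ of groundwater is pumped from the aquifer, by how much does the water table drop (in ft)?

Δh ≈ 17.7 ft

A = 25200 acres = 1.02 × 10^8 m²
ΔV = 88 million m³ = 8.8 × 10^7 m³
Δh = ΔV / (Sy × A) = 8.8 × 10^7 m³ / (0.16 × 1.02 × 10^8 m²) = 5.393 m
Δh = 5.393 m = 17.69 ft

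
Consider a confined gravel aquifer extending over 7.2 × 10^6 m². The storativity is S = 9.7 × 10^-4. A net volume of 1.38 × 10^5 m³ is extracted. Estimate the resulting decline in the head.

Δh = ΔV / (S × A) = 1.38 × 10^5 m³ / (9.7 × 10^-4 × 7.2 × 10^6 m²) = 19.76 m

Δh ≈ 19.8 m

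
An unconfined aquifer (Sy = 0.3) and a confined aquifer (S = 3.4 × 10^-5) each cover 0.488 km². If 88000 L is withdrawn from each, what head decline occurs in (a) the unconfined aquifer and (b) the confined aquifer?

A = 0.488 km² = 4.88 × 10^5 m²
ΔV = 88000 L = 88 m³
Unconfined: Δh_u = ΔV/(Sy·A) = 88/(0.3 × 4.88 × 10^5) = 6.011 × 10^-4 m
Confined: Δh_c = ΔV/(S·A) = 88/(3.4 × 10^-5 × 4.88 × 10^5) = 5.304 m

Δh_u ≈ 6.01 × 10^-4 m; Δh_c ≈ 5.3 m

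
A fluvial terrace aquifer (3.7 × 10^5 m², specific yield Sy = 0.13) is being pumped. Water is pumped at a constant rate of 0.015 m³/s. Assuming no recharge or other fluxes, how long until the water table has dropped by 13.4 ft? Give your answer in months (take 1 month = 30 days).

t ≈ 5.05 months

Δh = 13.4 ft = 4.084 m
ΔV = Sy × A × Δh = 0.13 × 3.7 × 10^5 × 4.084 = 1.965 × 10^5 m³
Q = 0.015 m³/s = 1296 m³/d
t = ΔV / Q = 1.965 × 10^5 m³ / 1296 m³/d = 151.6 d
t = 151.6 d ≈ 5.053 months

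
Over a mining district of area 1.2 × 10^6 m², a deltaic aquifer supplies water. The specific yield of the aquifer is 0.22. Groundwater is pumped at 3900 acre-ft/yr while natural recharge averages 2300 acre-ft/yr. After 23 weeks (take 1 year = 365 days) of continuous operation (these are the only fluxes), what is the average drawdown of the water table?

Δh ≈ 3.3 m

Net abstraction = 3900 − 2300 = 1600 acre-ft/yr
Q_net = 1600 acre-ft/yr = 5407 m³/d
t = 23 weeks = 161 d
ΔV = Q × t = 5407 m³/d × 161 d = 8.705 × 10^5 m³
Δh = ΔV / (Sy × A) = 8.705 × 10^5 / (0.22 × 1.2 × 10^6) = 3.297 m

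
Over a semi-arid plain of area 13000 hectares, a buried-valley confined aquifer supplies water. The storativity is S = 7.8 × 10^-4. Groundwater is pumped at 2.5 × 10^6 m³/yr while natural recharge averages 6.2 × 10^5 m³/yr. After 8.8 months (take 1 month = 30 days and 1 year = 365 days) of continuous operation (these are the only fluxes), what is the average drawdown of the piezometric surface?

A = 13000 hectares = 1.3 × 10^8 m²
Net abstraction = 2.5 × 10^6 − 6.2 × 10^5 = 1.88 × 10^6 m³/yr
Q_net = 1.88 × 10^6 m³/yr = 5151 m³/d
t = 8.8 months = 264 d
ΔV = Q × t = 5151 m³/d × 264 d = 1.36 × 10^6 m³
Δh = ΔV / (S × A) = 1.36 × 10^6 / (7.8 × 10^-4 × 1.3 × 10^8) = 13.41 m

Δh ≈ 13.4 m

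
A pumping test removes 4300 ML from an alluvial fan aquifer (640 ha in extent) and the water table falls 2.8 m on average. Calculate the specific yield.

A = 640 ha = 6.4 × 10^6 m²
ΔV = 4300 ML = 4.3 × 10^6 m³
Sy = ΔV / (A × Δh) = 4.3 × 10^6 m³ / (6.4 × 10^6 m² × 2.8 m) = 0.24

Sy ≈ 0.24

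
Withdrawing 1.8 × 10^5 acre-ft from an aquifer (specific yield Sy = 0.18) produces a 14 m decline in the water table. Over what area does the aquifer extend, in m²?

ΔV = 1.8 × 10^5 acre-ft = 2.22 × 10^8 m³
A = ΔV / (Sy × Δh) = 2.22 × 10^8 / (0.18 × 14) = 8.811 × 10^7 m²

A ≈ 8.81 × 10^7 m²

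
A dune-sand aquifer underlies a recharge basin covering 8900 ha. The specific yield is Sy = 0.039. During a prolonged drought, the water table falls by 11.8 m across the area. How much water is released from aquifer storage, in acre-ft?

ΔV ≈ 33200 acre-ft

A = 8900 ha = 8.9 × 10^7 m²
ΔV = Sy × A × Δh = 0.039 × 8.9 × 10^7 m² × 11.8 m = 4.096 × 10^7 m³
ΔV = 4.096 × 10^7 m³ = 33210 acre-ft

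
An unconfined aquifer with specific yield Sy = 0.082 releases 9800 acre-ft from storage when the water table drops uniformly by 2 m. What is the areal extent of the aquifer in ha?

A ≈ 7370 ha

ΔV = 9800 acre-ft = 1.209 × 10^7 m³
A = ΔV / (Sy × Δh) = 1.209 × 10^7 / (0.082 × 2) = 7.371 × 10^7 m²
A = 7.371 × 10^7 m² = 7371 ha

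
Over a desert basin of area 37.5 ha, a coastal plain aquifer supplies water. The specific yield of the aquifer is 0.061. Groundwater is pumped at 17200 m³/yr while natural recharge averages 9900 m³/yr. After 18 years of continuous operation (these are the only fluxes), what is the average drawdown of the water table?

Δh ≈ 5.74 m

A = 37.5 ha = 3.75 × 10^5 m²
Net abstraction = 17200 − 9900 = 7300 m³/yr
Q_net = 7300 m³/yr = 20 m³/d
t = 18 years = 6570 d
ΔV = Q × t = 20 m³/d × 6570 d = 1.314 × 10^5 m³
Δh = ΔV / (Sy × A) = 1.314 × 10^5 / (0.061 × 3.75 × 10^5) = 5.744 m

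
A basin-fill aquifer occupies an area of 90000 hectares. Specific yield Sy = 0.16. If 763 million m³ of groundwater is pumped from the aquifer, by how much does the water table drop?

Δh ≈ 5.3 m

A = 90000 hectares = 9 × 10^8 m²
ΔV = 763 million m³ = 7.63 × 10^8 m³
Δh = ΔV / (Sy × A) = 7.63 × 10^8 m³ / (0.16 × 9 × 10^8 m²) = 5.299 m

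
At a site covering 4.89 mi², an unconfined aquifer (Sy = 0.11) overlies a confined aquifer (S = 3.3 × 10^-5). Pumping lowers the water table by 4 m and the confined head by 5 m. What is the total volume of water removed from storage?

A = 4.89 mi² = 1.267 × 10^7 m²
Unconfined: ΔV_u = Sy × A × Δh_u = 0.11 × 1.267 × 10^7 × 4 = 5.573 × 10^6 m³
Confined: ΔV_c = S × A × Δh_c = 3.3 × 10^-5 × 1.267 × 10^7 × 5 = 2090 m³
Total ΔV = 5.573 × 10^6 + 2090 = 5.575 × 10^6 m³

ΔV ≈ 5.57 × 10^6 m³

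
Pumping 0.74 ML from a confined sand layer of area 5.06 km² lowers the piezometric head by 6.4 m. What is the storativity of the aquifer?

S ≈ 2.3 × 10^-5

A = 5.06 km² = 5.06 × 10^6 m²
ΔV = 0.74 ML = 740 m³
S = ΔV / (A × Δh) = 740 m³ / (5.06 × 10^6 m² × 6.4 m) = 2.285 × 10^-5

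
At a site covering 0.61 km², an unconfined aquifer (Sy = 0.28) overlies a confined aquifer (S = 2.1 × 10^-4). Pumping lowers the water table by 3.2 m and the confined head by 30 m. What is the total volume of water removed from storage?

ΔV ≈ 5.5 × 10^5 m³

A = 0.61 km² = 6.1 × 10^5 m²
Unconfined: ΔV_u = Sy × A × Δh_u = 0.28 × 6.1 × 10^5 × 3.2 = 5.466 × 10^5 m³
Confined: ΔV_c = S × A × Δh_c = 2.1 × 10^-4 × 6.1 × 10^5 × 30 = 3843 m³
Total ΔV = 5.466 × 10^5 + 3843 = 5.504 × 10^5 m³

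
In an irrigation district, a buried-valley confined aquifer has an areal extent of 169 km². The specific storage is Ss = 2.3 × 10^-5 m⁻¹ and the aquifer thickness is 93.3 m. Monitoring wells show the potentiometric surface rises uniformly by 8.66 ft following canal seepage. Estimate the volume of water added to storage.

S = Ss × b = 2.3 × 10^-5 m⁻¹ × 93.3 m = 2.146 × 10^-3
A = 169 km² = 1.69 × 10^8 m²
Δh = 8.66 ft = 2.64 m
ΔV = S × A × Δh = 0.002146 × 1.69 × 10^8 m² × 2.64 m = 9.573 × 10^5 m³

ΔV ≈ 9.57 × 10^5 m³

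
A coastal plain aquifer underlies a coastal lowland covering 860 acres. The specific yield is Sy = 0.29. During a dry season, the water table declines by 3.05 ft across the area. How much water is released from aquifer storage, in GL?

A = 860 acres = 3.48 × 10^6 m²
Δh = 3.05 ft = 0.9296 m
ΔV = Sy × A × Δh = 0.29 × 3.48 × 10^6 m² × 0.9296 m = 9.383 × 10^5 m³
ΔV = 9.383 × 10^5 m³ = 0.9383 GL

ΔV ≈ 0.938 GL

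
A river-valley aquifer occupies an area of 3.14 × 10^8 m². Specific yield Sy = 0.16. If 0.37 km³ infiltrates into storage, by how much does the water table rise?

ΔV = 0.37 km³ = 3.7 × 10^8 m³
Δh = ΔV / (Sy × A) = 3.7 × 10^8 m³ / (0.16 × 3.14 × 10^8 m²) = 7.365 m

Δh ≈ 7.36 m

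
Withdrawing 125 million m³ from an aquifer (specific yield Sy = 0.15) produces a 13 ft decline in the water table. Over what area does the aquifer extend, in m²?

Δh = 13 ft = 3.962 m
ΔV = 125 million m³ = 1.25 × 10^8 m³
A = ΔV / (Sy × Δh) = 1.25 × 10^8 / (0.15 × 3.962) = 2.103 × 10^8 m²

A ≈ 2.1 × 10^8 m²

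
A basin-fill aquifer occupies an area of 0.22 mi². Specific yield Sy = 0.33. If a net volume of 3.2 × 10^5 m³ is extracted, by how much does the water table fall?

Δh ≈ 1.7 m

A = 0.22 mi² = 5.698 × 10^5 m²
Δh = ΔV / (Sy × A) = 3.2 × 10^5 m³ / (0.33 × 5.698 × 10^5 m²) = 1.702 m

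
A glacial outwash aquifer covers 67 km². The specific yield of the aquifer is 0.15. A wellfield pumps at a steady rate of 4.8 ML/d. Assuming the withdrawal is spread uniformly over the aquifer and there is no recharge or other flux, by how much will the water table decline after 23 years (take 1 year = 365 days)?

Δh ≈ 4.01 m

A = 67 km² = 6.7 × 10^7 m²
Q = 4.8 ML/d = 4800 m³/d
t = 23 years = 8395 d
ΔV = Q × t = 4800 m³/d × 8395 d = 4.03 × 10^7 m³
Δh = ΔV / (Sy × A) = 4.03 × 10^7 / (0.15 × 6.7 × 10^7) = 4.01 m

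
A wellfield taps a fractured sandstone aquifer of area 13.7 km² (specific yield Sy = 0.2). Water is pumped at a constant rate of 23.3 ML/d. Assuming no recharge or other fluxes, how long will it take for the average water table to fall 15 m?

t ≈ 1760 days

A = 13.7 km² = 1.37 × 10^7 m²
ΔV = Sy × A × Δh = 0.2 × 1.37 × 10^7 × 15 = 4.11 × 10^7 m³
Q = 23.3 ML/d = 23300 m³/d
t = ΔV / Q = 4.11 × 10^7 m³ / 23300 m³/d = 1764 d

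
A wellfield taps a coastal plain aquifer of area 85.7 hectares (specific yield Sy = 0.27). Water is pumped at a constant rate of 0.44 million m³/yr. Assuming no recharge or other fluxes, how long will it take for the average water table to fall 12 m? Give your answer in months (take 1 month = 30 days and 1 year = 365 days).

A = 85.7 hectares = 8.57 × 10^5 m²
ΔV = Sy × A × Δh = 0.27 × 8.57 × 10^5 × 12 = 2.777 × 10^6 m³
Q = 0.44 million m³/yr = 1205 m³/d
t = ΔV / Q = 2.777 × 10^6 m³ / 1205 m³/d = 2303 d
t = 2303 d ≈ 76.78 months

t ≈ 76.8 months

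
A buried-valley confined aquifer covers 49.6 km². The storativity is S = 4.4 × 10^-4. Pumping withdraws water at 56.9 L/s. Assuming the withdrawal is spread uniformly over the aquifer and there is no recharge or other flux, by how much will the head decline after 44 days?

Δh ≈ 9.91 m

A = 49.6 km² = 4.96 × 10^7 m²
Q = 56.9 L/s = 4916 m³/d
ΔV = Q × t = 4916 m³/d × 44 d = 2.163 × 10^5 m³
Δh = ΔV / (S × A) = 2.163 × 10^5 / (4.4 × 10^-4 × 4.96 × 10^7) = 9.912 m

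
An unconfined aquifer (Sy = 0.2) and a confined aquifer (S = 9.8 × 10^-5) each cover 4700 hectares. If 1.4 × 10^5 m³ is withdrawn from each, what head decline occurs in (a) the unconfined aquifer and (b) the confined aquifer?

A = 4700 hectares = 4.7 × 10^7 m²
Unconfined: Δh_u = ΔV/(Sy·A) = 1.4 × 10^5/(0.2 × 4.7 × 10^7) = 0.01489 m
Confined: Δh_c = ΔV/(S·A) = 1.4 × 10^5/(9.8 × 10^-5 × 4.7 × 10^7) = 30.4 m

Δh_u ≈ 0.0149 m; Δh_c ≈ 30.4 m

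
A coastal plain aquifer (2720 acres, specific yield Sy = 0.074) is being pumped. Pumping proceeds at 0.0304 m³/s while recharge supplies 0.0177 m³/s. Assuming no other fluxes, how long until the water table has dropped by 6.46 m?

t ≈ 4800 days

A = 2720 acres = 1.101 × 10^7 m²
ΔV = Sy × A × Δh = 0.074 × 1.101 × 10^7 × 6.46 = 5.262 × 10^6 m³
Net withdrawal = 0.0304 − 0.0177 = 0.0127 m³/s = 1097 m³/d
t = ΔV / Q = 5.262 × 10^6 m³ / 1097 m³/d = 4795 d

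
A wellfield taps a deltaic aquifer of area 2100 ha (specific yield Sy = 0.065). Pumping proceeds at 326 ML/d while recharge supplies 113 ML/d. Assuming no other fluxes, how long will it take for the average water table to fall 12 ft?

t ≈ 23.4 days

A = 2100 ha = 2.1 × 10^7 m²
Δh = 12 ft = 3.658 m
ΔV = Sy × A × Δh = 0.065 × 2.1 × 10^7 × 3.658 = 4.993 × 10^6 m³
Net withdrawal = 326 − 113 = 213 ML/d = 2.13 × 10^5 m³/d
t = ΔV / Q = 4.993 × 10^6 m³ / 2.13 × 10^5 m³/d = 23.44 d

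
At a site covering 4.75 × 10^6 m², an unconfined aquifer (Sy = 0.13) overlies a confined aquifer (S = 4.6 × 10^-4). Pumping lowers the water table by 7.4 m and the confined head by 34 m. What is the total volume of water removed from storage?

ΔV ≈ 4.64 × 10^6 m³

Unconfined: ΔV_u = Sy × A × Δh_u = 0.13 × 4.75 × 10^6 × 7.4 = 4.569 × 10^6 m³
Confined: ΔV_c = S × A × Δh_c = 4.6 × 10^-4 × 4.75 × 10^6 × 34 = 74290 m³
Total ΔV = 4.569 × 10^6 + 74290 = 4.644 × 10^6 m³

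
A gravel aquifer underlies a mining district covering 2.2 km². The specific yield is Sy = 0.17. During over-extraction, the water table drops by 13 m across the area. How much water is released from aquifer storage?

A = 2.2 km² = 2.2 × 10^6 m²
ΔV = Sy × A × Δh = 0.17 × 2.2 × 10^6 m² × 13 m = 4.862 × 10^6 m³

ΔV ≈ 4.86 × 10^6 m³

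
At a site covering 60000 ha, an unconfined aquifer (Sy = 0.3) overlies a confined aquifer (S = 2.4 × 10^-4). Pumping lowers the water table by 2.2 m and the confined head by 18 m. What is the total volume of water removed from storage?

ΔV ≈ 3.99 × 10^8 m³

A = 60000 ha = 6 × 10^8 m²
Unconfined: ΔV_u = Sy × A × Δh_u = 0.3 × 6 × 10^8 × 2.2 = 3.96 × 10^8 m³
Confined: ΔV_c = S × A × Δh_c = 2.4 × 10^-4 × 6 × 10^8 × 18 = 2.592 × 10^6 m³
Total ΔV = 3.96 × 10^8 + 2.592 × 10^6 = 3.986 × 10^8 m³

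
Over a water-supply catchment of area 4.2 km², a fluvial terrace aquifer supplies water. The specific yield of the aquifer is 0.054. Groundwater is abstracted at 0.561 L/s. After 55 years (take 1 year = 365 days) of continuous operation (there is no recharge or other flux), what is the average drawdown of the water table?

A = 4.2 km² = 4.2 × 10^6 m²
Q = 0.561 L/s = 48.47 m³/d
t = 55 years = 20080 d
ΔV = Q × t = 48.47 m³/d × 20080 d = 9.73 × 10^5 m³
Δh = ΔV / (Sy × A) = 9.73 × 10^5 / (0.054 × 4.2 × 10^6) = 4.29 m

Δh ≈ 4.29 m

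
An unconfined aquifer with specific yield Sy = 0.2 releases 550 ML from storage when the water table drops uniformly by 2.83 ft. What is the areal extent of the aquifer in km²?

Δh = 2.83 ft = 0.8626 m
ΔV = 550 ML = 5.5 × 10^5 m³
A = ΔV / (Sy × Δh) = 5.5 × 10^5 / (0.2 × 0.8626) = 3.188 × 10^6 m²
A = 3.188 × 10^6 m² = 3.188 km²

A ≈ 3.19 km²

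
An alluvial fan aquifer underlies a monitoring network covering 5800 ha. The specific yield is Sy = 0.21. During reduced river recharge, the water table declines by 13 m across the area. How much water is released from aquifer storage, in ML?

ΔV ≈ 1.58 × 10^5 ML

A = 5800 ha = 5.8 × 10^7 m²
ΔV = Sy × A × Δh = 0.21 × 5.8 × 10^7 m² × 13 m = 1.583 × 10^8 m³
ΔV = 1.583 × 10^8 m³ = 1.583 × 10^5 ML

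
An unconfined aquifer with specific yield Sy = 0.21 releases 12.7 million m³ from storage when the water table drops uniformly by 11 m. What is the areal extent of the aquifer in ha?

ΔV = 12.7 million m³ = 1.27 × 10^7 m³
A = ΔV / (Sy × Δh) = 1.27 × 10^7 / (0.21 × 11) = 5.498 × 10^6 m²
A = 5.498 × 10^6 m² = 549.8 ha

A ≈ 550 ha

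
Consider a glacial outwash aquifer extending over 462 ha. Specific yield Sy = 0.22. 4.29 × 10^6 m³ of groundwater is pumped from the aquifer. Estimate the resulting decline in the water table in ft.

A = 462 ha = 4.62 × 10^6 m²
Δh = ΔV / (Sy × A) = 4.29 × 10^6 m³ / (0.22 × 4.62 × 10^6 m²) = 4.221 m
Δh = 4.221 m = 13.85 ft

Δh ≈ 13.8 ft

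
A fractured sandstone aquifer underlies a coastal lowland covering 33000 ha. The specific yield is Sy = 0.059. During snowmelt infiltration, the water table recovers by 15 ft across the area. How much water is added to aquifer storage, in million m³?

ΔV ≈ 89 million m³

A = 33000 ha = 3.3 × 10^8 m²
Δh = 15 ft = 4.572 m
ΔV = Sy × A × Δh = 0.059 × 3.3 × 10^8 m² × 4.572 m = 8.902 × 10^7 m³
ΔV = 8.902 × 10^7 m³ = 89.02 million m³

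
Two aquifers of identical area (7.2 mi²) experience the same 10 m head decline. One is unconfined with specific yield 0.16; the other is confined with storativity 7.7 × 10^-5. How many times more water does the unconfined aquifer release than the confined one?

A = 7.2 mi² = 1.865 × 10^7 m²
Unconfined: ΔV_u = Sy × A × Δh = 0.16 × 1.865 × 10^7 × 10 = 2.984 × 10^7 m³
Confined: ΔV_c = S × A × Δh = 7.7 × 10^-5 × 1.865 × 10^7 × 10 = 14360 m³
Ratio = ΔV_u / ΔV_c = Sy / S = 0.16 / 7.7 × 10^-5 = 2078

ΔV_u / ΔV_c ≈ 2080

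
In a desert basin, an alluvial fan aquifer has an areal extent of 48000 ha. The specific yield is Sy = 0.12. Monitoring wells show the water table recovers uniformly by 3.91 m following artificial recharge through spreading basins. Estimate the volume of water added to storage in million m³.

ΔV ≈ 225 million m³

A = 48000 ha = 4.8 × 10^8 m²
ΔV = Sy × A × Δh = 0.12 × 4.8 × 10^8 m² × 3.91 m = 2.252 × 10^8 m³
ΔV = 2.252 × 10^8 m³ = 225.2 million m³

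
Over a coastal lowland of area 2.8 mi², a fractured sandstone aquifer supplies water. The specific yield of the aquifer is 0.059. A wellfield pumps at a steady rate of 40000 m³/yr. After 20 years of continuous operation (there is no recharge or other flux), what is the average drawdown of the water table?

A = 2.8 mi² = 7.252 × 10^6 m²
Q = 40000 m³/yr = 109.6 m³/d
t = 20 years = 7300 d
ΔV = Q × t = 109.6 m³/d × 7300 d = 8 × 10^5 m³
Δh = ΔV / (Sy × A) = 8 × 10^5 / (0.059 × 7.252 × 10^6) = 1.87 m

Δh ≈ 1.87 m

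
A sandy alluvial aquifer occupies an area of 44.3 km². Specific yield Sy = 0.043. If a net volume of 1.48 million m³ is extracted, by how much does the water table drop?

A = 44.3 km² = 4.43 × 10^7 m²
ΔV = 1.48 million m³ = 1.48 × 10^6 m³
Δh = ΔV / (Sy × A) = 1.48 × 10^6 m³ / (0.043 × 4.43 × 10^7 m²) = 0.7769 m

Δh ≈ 0.777 m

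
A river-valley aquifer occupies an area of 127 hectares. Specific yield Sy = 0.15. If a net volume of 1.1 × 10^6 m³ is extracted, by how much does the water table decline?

Δh ≈ 5.77 m

A = 127 hectares = 1.27 × 10^6 m²
Δh = ΔV / (Sy × A) = 1.1 × 10^6 m³ / (0.15 × 1.27 × 10^6 m²) = 5.774 m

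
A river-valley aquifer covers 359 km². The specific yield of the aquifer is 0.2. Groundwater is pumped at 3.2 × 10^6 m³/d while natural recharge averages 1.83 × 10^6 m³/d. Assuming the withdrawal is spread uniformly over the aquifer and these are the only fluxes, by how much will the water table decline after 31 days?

Δh ≈ 0.592 m

A = 359 km² = 3.59 × 10^8 m²
Net abstraction = 3.2 × 10^6 − 1.83 × 10^6 = 1.37 × 10^6 m³/d
ΔV = Q × t = 1.37 × 10^6 m³/d × 31 d = 4.247 × 10^7 m³
Δh = ΔV / (Sy × A) = 4.247 × 10^7 / (0.2 × 3.59 × 10^8) = 0.5915 m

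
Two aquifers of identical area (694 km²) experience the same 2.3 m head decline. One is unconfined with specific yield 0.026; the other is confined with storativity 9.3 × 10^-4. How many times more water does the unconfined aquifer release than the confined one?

ΔV_u / ΔV_c ≈ 28

A = 694 km² = 6.94 × 10^8 m²
Unconfined: ΔV_u = Sy × A × Δh = 0.026 × 6.94 × 10^8 × 2.3 = 4.15 × 10^7 m³
Confined: ΔV_c = S × A × Δh = 9.3 × 10^-4 × 6.94 × 10^8 × 2.3 = 1.484 × 10^6 m³
Ratio = ΔV_u / ΔV_c = Sy / S = 0.026 / 9.3 × 10^-4 = 27.96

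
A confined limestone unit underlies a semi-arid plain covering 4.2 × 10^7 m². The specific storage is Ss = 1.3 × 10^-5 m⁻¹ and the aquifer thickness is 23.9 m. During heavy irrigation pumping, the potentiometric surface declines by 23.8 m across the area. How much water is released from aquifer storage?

S = Ss × b = 1.3 × 10^-5 m⁻¹ × 23.9 m = 3.107 × 10^-4
ΔV = S × A × Δh = 3.107 × 10^-4 × 4.2 × 10^7 m² × 23.8 m = 3.106 × 10^5 m³

ΔV ≈ 3.11 × 10^5 m³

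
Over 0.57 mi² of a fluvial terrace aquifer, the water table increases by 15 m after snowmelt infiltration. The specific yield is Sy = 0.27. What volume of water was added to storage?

ΔV ≈ 5.98 × 10^6 m³

A = 0.57 mi² = 1.476 × 10^6 m²
ΔV = Sy × A × Δh = 0.27 × 1.476 × 10^6 m² × 15 m = 5.979 × 10^6 m³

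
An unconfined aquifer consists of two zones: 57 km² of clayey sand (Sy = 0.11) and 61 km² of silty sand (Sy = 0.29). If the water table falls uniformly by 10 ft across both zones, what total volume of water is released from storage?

ΔV ≈ 7.3 × 10^7 m³

A₁ = 57 km² = 5.7 × 10^7 m²; A₂ = 61 km² = 6.1 × 10^7 m²
Δh = 10 ft = 3.048 m
ΔV₁ = 0.11 × 5.7 × 10^7 × 3.048 = 1.911 × 10^7 m³
ΔV₂ = 0.29 × 6.1 × 10^7 × 3.048 = 5.392 × 10^7 m³
ΔV = ΔV₁ + ΔV₂ = 7.303 × 10^7 m³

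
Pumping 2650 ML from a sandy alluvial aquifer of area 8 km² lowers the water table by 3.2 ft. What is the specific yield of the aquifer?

A = 8 km² = 8 × 10^6 m²
Δh = 3.2 ft = 0.9754 m
ΔV = 2650 ML = 2.65 × 10^6 m³
Sy = ΔV / (A × Δh) = 2.65 × 10^6 m³ / (8 × 10^6 m² × 0.9754 m) = 0.3396

Sy ≈ 0.34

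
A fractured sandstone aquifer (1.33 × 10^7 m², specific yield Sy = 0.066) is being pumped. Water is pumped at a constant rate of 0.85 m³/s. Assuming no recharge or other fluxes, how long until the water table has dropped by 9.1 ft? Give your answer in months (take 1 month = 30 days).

Δh = 9.1 ft = 2.774 m
ΔV = Sy × A × Δh = 0.066 × 1.33 × 10^7 × 2.774 = 2.435 × 10^6 m³
Q = 0.85 m³/s = 73440 m³/d
t = ΔV / Q = 2.435 × 10^6 m³ / 73440 m³/d = 33.15 d
t = 33.15 d ≈ 1.105 months

t ≈ 1.11 months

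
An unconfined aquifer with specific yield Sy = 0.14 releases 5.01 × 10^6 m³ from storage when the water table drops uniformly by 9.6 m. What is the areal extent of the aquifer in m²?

A = ΔV / (Sy × Δh) = 5.01 × 10^6 / (0.14 × 9.6) = 3.728 × 10^6 m²

A ≈ 3.73 × 10^6 m²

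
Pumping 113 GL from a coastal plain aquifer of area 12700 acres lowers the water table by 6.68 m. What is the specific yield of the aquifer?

A = 12700 acres = 5.14 × 10^7 m²
ΔV = 113 GL = 1.13 × 10^8 m³
Sy = ΔV / (A × Δh) = 1.13 × 10^8 m³ / (5.14 × 10^7 m² × 6.68 m) = 0.3291

Sy ≈ 0.33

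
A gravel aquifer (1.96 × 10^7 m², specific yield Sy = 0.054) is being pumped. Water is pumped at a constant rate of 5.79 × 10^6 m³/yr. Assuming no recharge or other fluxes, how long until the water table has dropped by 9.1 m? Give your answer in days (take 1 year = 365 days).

t ≈ 607 days

ΔV = Sy × A × Δh = 0.054 × 1.96 × 10^7 × 9.1 = 9.631 × 10^6 m³
Q = 5.79 × 10^6 m³/yr = 15860 m³/d
t = ΔV / Q = 9.631 × 10^6 m³ / 15860 m³/d = 607.2 d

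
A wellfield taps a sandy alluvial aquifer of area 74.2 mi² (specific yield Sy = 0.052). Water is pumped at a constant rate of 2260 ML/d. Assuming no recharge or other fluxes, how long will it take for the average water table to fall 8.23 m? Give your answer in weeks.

A = 74.2 mi² = 1.922 × 10^8 m²
ΔV = Sy × A × Δh = 0.052 × 1.922 × 10^8 × 8.23 = 8.224 × 10^7 m³
Q = 2260 ML/d = 2.26 × 10^6 m³/d
t = ΔV / Q = 8.224 × 10^7 m³ / 2.26 × 10^6 m³/d = 36.39 d
t = 36.39 d ≈ 5.199 weeks

t ≈ 5.2 weeks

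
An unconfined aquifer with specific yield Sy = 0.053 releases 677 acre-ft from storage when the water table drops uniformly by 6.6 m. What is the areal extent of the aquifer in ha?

A ≈ 239 ha

ΔV = 677 acre-ft = 8.351 × 10^5 m³
A = ΔV / (Sy × Δh) = 8.351 × 10^5 / (0.053 × 6.6) = 2.387 × 10^6 m²
A = 2.387 × 10^6 m² = 238.7 ha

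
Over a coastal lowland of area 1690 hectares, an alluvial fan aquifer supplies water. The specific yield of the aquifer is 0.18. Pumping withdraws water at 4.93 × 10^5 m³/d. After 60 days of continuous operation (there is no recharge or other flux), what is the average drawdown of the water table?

A = 1690 hectares = 1.69 × 10^7 m²
ΔV = Q × t = 4.93 × 10^5 m³/d × 60 d = 2.958 × 10^7 m³
Δh = ΔV / (Sy × A) = 2.958 × 10^7 / (0.18 × 1.69 × 10^7) = 9.724 m

Δh ≈ 9.72 m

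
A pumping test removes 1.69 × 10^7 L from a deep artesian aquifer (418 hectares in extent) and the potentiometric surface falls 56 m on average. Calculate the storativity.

S ≈ 7.2 × 10^-5

A = 418 hectares = 4.18 × 10^6 m²
ΔV = 1.69 × 10^7 L = 16900 m³
S = ΔV / (A × Δh) = 16900 m³ / (4.18 × 10^6 m² × 56 m) = 7.22 × 10^-5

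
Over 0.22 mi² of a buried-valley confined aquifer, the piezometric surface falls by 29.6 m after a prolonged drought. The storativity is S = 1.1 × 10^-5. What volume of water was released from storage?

A = 0.22 mi² = 5.698 × 10^5 m²
ΔV = S × A × Δh = 1.1 × 10^-5 × 5.698 × 10^5 m² × 29.6 m = 185.5 m³

ΔV ≈ 186 m³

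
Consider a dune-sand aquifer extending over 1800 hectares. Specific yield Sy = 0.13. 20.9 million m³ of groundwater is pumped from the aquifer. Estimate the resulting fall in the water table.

Δh ≈ 8.93 m

A = 1800 hectares = 1.8 × 10^7 m²
ΔV = 20.9 million m³ = 2.09 × 10^7 m³
Δh = ΔV / (Sy × A) = 2.09 × 10^7 m³ / (0.13 × 1.8 × 10^7 m²) = 8.932 m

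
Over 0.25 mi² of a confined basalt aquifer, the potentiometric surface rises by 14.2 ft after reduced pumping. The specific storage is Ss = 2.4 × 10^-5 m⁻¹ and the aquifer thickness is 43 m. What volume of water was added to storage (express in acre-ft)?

S = Ss × b = 2.4 × 10^-5 m⁻¹ × 43 m = 1.032 × 10^-3
A = 0.25 mi² = 6.475 × 10^5 m²
Δh = 14.2 ft = 4.328 m
ΔV = S × A × Δh = 0.001032 × 6.475 × 10^5 m² × 4.328 m = 2892 m³
ΔV = 2892 m³ = 2.345 acre-ft

ΔV ≈ 2.34 acre-ft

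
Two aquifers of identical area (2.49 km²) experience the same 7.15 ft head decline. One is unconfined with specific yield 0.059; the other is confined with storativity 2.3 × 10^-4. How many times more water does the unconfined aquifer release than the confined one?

A = 2.49 km² = 2.49 × 10^6 m²
Δh = 7.15 ft = 2.179 m
Unconfined: ΔV_u = Sy × A × Δh = 0.059 × 2.49 × 10^6 × 2.179 = 3.202 × 10^5 m³
Confined: ΔV_c = S × A × Δh = 2.3 × 10^-4 × 2.49 × 10^6 × 2.179 = 1248 m³
Ratio = ΔV_u / ΔV_c = Sy / S = 0.059 / 2.3 × 10^-4 = 256.5

ΔV_u / ΔV_c ≈ 257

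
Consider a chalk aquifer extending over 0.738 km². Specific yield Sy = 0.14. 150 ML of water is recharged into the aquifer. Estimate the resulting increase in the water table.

Δh ≈ 1.45 m

A = 0.738 km² = 7.38 × 10^5 m²
ΔV = 150 ML = 1.5 × 10^5 m³
Δh = ΔV / (Sy × A) = 1.5 × 10^5 m³ / (0.14 × 7.38 × 10^5 m²) = 1.452 m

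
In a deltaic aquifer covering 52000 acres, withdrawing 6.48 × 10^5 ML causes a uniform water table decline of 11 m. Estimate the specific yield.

A = 52000 acres = 2.104 × 10^8 m²
ΔV = 6.48 × 10^5 ML = 6.48 × 10^8 m³
Sy = ΔV / (A × Δh) = 6.48 × 10^8 m³ / (2.104 × 10^8 m² × 11 m) = 0.2799

Sy ≈ 0.28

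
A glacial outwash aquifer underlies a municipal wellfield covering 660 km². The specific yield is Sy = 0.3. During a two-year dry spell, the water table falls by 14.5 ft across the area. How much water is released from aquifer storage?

A = 660 km² = 6.6 × 10^8 m²
Δh = 14.5 ft = 4.42 m
ΔV = Sy × A × Δh = 0.3 × 6.6 × 10^8 m² × 4.42 m = 8.751 × 10^8 m³

ΔV ≈ 8.75 × 10^8 m³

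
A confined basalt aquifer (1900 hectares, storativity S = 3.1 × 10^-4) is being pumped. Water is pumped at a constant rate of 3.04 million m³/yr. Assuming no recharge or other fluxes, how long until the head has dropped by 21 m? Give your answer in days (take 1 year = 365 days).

A = 1900 hectares = 1.9 × 10^7 m²
ΔV = S × A × Δh = 3.1 × 10^-4 × 1.9 × 10^7 × 21 = 1.237 × 10^5 m³
Q = 3.04 million m³/yr = 8329 m³/d
t = ΔV / Q = 1.237 × 10^5 m³ / 8329 m³/d = 14.85 d

t ≈ 14.9 days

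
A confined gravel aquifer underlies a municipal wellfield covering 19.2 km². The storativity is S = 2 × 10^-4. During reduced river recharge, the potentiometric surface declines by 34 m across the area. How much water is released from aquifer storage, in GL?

ΔV ≈ 0.131 GL

A = 19.2 km² = 1.92 × 10^7 m²
ΔV = S × A × Δh = 2 × 10^-4 × 1.92 × 10^7 m² × 34 m = 1.306 × 10^5 m³
ΔV = 1.306 × 10^5 m³ = 0.1306 GL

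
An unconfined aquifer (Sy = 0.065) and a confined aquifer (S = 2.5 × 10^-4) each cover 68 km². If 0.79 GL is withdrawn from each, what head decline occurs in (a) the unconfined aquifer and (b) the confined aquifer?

Δh_u ≈ 0.179 m; Δh_c ≈ 46.5 m

A = 68 km² = 6.8 × 10^7 m²
ΔV = 0.79 GL = 7.9 × 10^5 m³
Unconfined: Δh_u = ΔV/(Sy·A) = 7.9 × 10^5/(0.065 × 6.8 × 10^7) = 0.1787 m
Confined: Δh_c = ΔV/(S·A) = 7.9 × 10^5/(2.5 × 10^-4 × 6.8 × 10^7) = 46.47 m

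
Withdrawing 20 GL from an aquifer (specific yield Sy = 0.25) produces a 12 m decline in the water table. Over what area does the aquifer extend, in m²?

ΔV = 20 GL = 2 × 10^7 m³
A = ΔV / (Sy × Δh) = 2 × 10^7 / (0.25 × 12) = 6.667 × 10^6 m²

A ≈ 6.67 × 10^6 m²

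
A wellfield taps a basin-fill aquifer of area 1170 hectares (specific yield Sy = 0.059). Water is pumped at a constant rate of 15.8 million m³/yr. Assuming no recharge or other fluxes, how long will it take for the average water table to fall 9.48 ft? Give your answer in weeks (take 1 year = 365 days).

t ≈ 6.58 weeks

A = 1170 hectares = 1.17 × 10^7 m²
Δh = 9.48 ft = 2.89 m
ΔV = Sy × A × Δh = 0.059 × 1.17 × 10^7 × 2.89 = 1.995 × 10^6 m³
Q = 15.8 million m³/yr = 43290 m³/d
t = ΔV / Q = 1.995 × 10^6 m³ / 43290 m³/d = 46.08 d
t = 46.08 d ≈ 6.583 weeks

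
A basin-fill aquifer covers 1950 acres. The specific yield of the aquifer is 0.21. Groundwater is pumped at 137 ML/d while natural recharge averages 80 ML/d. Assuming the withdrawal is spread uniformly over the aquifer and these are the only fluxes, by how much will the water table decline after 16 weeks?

Δh ≈ 3.85 m

A = 1950 acres = 7.891 × 10^6 m²
Net abstraction = 137 − 80 = 57 ML/d
Q_net = 57 ML/d = 57000 m³/d
t = 16 weeks = 112 d
ΔV = Q × t = 57000 m³/d × 112 d = 6.384 × 10^6 m³
Δh = ΔV / (Sy × A) = 6.384 × 10^6 / (0.21 × 7.891 × 10^6) = 3.852 m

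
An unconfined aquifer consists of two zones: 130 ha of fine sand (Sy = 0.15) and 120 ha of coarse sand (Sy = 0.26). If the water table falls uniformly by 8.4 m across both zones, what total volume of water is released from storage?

A₁ = 130 ha = 1.3 × 10^6 m²; A₂ = 120 ha = 1.2 × 10^6 m²
ΔV₁ = 0.15 × 1.3 × 10^6 × 8.4 = 1.638 × 10^6 m³
ΔV₂ = 0.26 × 1.2 × 10^6 × 8.4 = 2.621 × 10^6 m³
ΔV = ΔV₁ + ΔV₂ = 4.259 × 10^6 m³

ΔV ≈ 4.26 × 10^6 m³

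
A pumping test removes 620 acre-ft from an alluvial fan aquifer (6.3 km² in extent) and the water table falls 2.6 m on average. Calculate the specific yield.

Sy ≈ 0.047

A = 6.3 km² = 6.3 × 10^6 m²
ΔV = 620 acre-ft = 7.648 × 10^5 m³
Sy = ΔV / (A × Δh) = 7.648 × 10^5 m³ / (6.3 × 10^6 m² × 2.6 m) = 0.04669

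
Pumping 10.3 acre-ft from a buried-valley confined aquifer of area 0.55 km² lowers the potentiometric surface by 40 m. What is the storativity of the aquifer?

A = 0.55 km² = 5.5 × 10^5 m²
ΔV = 10.3 acre-ft = 12700 m³
S = ΔV / (A × Δh) = 12700 m³ / (5.5 × 10^5 m² × 40 m) = 5.775 × 10^-4

S ≈ 5.8 × 10^-4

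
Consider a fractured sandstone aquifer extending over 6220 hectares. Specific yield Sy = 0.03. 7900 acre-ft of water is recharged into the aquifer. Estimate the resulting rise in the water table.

A = 6220 hectares = 6.22 × 10^7 m²
ΔV = 7900 acre-ft = 9.745 × 10^6 m³
Δh = ΔV / (Sy × A) = 9.745 × 10^6 m³ / (0.03 × 6.22 × 10^7 m²) = 5.222 m

Δh ≈ 5.22 m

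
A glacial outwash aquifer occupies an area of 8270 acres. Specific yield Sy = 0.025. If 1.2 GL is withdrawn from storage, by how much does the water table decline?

A = 8270 acres = 3.347 × 10^7 m²
ΔV = 1.2 GL = 1.2 × 10^6 m³
Δh = ΔV / (Sy × A) = 1.2 × 10^6 m³ / (0.025 × 3.347 × 10^7 m²) = 1.434 m

Δh ≈ 1.43 m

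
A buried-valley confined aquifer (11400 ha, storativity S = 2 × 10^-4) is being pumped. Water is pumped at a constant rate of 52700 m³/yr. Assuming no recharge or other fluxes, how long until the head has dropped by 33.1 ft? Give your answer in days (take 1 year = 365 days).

t ≈ 1590 days

A = 11400 ha = 1.14 × 10^8 m²
Δh = 33.1 ft = 10.09 m
ΔV = S × A × Δh = 2 × 10^-4 × 1.14 × 10^8 × 10.09 = 2.3 × 10^5 m³
Q = 52700 m³/yr = 144.4 m³/d
t = ΔV / Q = 2.3 × 10^5 m³ / 144.4 m³/d = 1593 d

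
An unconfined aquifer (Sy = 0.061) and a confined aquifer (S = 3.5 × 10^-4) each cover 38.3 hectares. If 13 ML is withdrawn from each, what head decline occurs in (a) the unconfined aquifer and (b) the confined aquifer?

Δh_u ≈ 0.556 m; Δh_c ≈ 97 m

A = 38.3 hectares = 3.83 × 10^5 m²
ΔV = 13 ML = 13000 m³
Unconfined: Δh_u = ΔV/(Sy·A) = 13000/(0.061 × 3.83 × 10^5) = 0.5564 m
Confined: Δh_c = ΔV/(S·A) = 13000/(3.5 × 10^-4 × 3.83 × 10^5) = 96.98 m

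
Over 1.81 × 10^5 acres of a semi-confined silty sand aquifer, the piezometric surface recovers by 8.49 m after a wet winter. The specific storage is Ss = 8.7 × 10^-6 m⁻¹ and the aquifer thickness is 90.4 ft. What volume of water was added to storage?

ΔV ≈ 1.49 × 10^6 m³

b = 90.4 ft = 27.55 m
S = Ss × b = 8.7 × 10^-6 m⁻¹ × 27.55 m = 2.397 × 10^-4
A = 1.81 × 10^5 acres = 7.325 × 10^8 m²
ΔV = S × A × Δh = 2.397 × 10^-4 × 7.325 × 10^8 m² × 8.49 m = 1.491 × 10^6 m³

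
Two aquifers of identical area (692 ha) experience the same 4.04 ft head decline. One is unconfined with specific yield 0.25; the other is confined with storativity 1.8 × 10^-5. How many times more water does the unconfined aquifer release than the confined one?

ΔV_u / ΔV_c ≈ 13900

A = 692 ha = 6.92 × 10^6 m²
Δh = 4.04 ft = 1.231 m
Unconfined: ΔV_u = Sy × A × Δh = 0.25 × 6.92 × 10^6 × 1.231 = 2.13 × 10^6 m³
Confined: ΔV_c = S × A × Δh = 1.8 × 10^-5 × 6.92 × 10^6 × 1.231 = 153.4 m³
Ratio = ΔV_u / ΔV_c = Sy / S = 0.25 / 1.8 × 10^-5 = 13890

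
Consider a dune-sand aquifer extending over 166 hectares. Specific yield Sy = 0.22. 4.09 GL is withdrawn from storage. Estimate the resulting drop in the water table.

Δh ≈ 11.2 m

A = 166 hectares = 1.66 × 10^6 m²
ΔV = 4.09 GL = 4.09 × 10^6 m³
Δh = ΔV / (Sy × A) = 4.09 × 10^6 m³ / (0.22 × 1.66 × 10^6 m²) = 11.2 m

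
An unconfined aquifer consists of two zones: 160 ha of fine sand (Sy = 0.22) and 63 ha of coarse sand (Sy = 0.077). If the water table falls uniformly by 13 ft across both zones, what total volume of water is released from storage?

ΔV ≈ 1.59 × 10^6 m³

A₁ = 160 ha = 1.6 × 10^6 m²; A₂ = 63 ha = 6.3 × 10^5 m²
Δh = 13 ft = 3.962 m
ΔV₁ = 0.22 × 1.6 × 10^6 × 3.962 = 1.395 × 10^6 m³
ΔV₂ = 0.077 × 6.3 × 10^5 × 3.962 = 1.922 × 10^5 m³
ΔV = ΔV₁ + ΔV₂ = 1.587 × 10^6 m³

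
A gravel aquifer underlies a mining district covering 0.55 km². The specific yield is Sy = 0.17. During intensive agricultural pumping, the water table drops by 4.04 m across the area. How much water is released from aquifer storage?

ΔV ≈ 3.78 × 10^5 m³

A = 0.55 km² = 5.5 × 10^5 m²
ΔV = Sy × A × Δh = 0.17 × 5.5 × 10^5 m² × 4.04 m = 3.777 × 10^5 m³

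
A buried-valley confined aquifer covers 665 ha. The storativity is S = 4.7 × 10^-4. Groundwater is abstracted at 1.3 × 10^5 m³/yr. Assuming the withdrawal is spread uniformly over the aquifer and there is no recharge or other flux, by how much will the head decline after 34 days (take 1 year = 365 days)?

A = 665 ha = 6.65 × 10^6 m²
Q = 1.3 × 10^5 m³/yr = 356.2 m³/d
ΔV = Q × t = 356.2 m³/d × 34 d = 12110 m³
Δh = ΔV / (S × A) = 12110 / (4.7 × 10^-4 × 6.65 × 10^6) = 3.874 m

Δh ≈ 3.87 m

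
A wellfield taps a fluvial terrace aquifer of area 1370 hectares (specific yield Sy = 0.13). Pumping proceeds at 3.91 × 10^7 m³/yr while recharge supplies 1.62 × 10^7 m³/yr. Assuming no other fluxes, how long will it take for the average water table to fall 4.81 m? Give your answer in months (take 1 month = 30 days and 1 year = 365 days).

t ≈ 4.55 months

A = 1370 hectares = 1.37 × 10^7 m²
ΔV = Sy × A × Δh = 0.13 × 1.37 × 10^7 × 4.81 = 8.567 × 10^6 m³
Net withdrawal = 3.91 × 10^7 − 1.62 × 10^7 = 2.29 × 10^7 m³/yr = 62740 m³/d
t = ΔV / Q = 8.567 × 10^6 m³ / 62740 m³/d = 136.5 d
t = 136.5 d ≈ 4.551 months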